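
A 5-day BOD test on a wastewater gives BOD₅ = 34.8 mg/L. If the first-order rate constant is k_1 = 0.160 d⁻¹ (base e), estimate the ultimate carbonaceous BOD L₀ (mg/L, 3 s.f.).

BOD₅ = L₀(1 − e^(−5k_1)) ⇒ L₀ = BOD₅ / (1 − e^(−5×0.160))
= 34.8 / (1 − 0.4493) = 34.8 / 0.5507 = 63.20 mg/L.

L₀ ≈ 63.2 mg/L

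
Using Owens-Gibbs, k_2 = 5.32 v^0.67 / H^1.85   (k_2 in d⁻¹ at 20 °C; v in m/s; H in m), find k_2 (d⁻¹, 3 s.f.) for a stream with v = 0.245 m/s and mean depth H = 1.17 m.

k_2 ≈ 1.55 d⁻¹

k_2 = 5.32 × 0.245^0.67 / 1.17^1.85 = 5.32 × 0.3897 / 1.337 = 1.551 d⁻¹.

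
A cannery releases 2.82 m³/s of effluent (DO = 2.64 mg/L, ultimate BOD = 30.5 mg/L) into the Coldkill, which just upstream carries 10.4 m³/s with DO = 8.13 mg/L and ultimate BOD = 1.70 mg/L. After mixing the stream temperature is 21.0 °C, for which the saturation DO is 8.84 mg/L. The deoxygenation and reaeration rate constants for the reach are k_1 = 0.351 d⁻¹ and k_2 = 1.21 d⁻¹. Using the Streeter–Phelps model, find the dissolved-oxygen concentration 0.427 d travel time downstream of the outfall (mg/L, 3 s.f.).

DO ≈ 6.87 mg/L

Mixed DO = (10.4×8.13 + 2.82×2.64)/(10.4+2.82) = 92.00/13.22 = 6.959 mg/L.
Mixed L₀ = (10.4×1.70 + 2.82×30.5)/(13.22) = 103.7/13.22 = 7.843 mg/L.
Initial deficit D₀ = C_s − DO₀ = 8.84 − 6.959 = 1.881 mg/L.
D(0.427) = [0.351×7.843/(1.21−0.351)](e^(−0.351×0.427) − e^(−1.21×0.427)) + 1.881 e^(−1.21×0.427)
= 3.205 × (0.8608 − 0.5965) + 1.881 × 0.5965 = 1.969 mg/L.
DO = 8.84 − 1.969 = 6.871 mg/L.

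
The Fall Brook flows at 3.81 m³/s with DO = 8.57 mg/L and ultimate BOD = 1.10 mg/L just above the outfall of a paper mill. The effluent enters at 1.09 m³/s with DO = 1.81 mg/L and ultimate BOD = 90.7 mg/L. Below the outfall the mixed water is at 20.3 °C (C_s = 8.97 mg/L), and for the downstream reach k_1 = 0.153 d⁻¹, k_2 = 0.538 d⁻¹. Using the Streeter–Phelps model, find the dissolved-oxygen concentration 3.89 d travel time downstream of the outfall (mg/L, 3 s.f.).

DO ≈ 5.16 mg/L

Mixed DO = (3.81×8.57 + 1.09×1.81)/(3.81+1.09) = 34.62/4.900 = 7.066 mg/L.
Mixed L₀ = (3.81×1.10 + 1.09×90.7)/(4.900) = 103.1/4.900 = 21.03 mg/L.
Initial deficit D₀ = C_s − DO₀ = 8.97 − 7.066 = 1.904 mg/L.
D(3.89) = [0.153×21.03/(0.538−0.153)](e^(−0.153×3.89) − e^(−0.538×3.89)) + 1.904 e^(−0.538×3.89)
= 8.358 × (0.5515 − 0.1233) + 1.904 × 0.1233 = 3.813 mg/L.
DO = 8.97 − 3.813 = 5.157 mg/L.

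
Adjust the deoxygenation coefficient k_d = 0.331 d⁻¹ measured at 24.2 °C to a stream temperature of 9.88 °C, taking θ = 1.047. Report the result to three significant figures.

k_d(T₂) = k_d(T₁) · θ^(T₂−T₁) = 0.331 × 1.047^(9.88−24.2)
= 0.331 × 1.047^-14.3 = 0.331 × 0.5180 = 0.1715 d⁻¹.

k_d ≈ 0.171 d⁻¹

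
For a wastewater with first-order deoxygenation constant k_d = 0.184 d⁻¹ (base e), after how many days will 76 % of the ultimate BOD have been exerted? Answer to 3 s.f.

t ≈ 7.76 d

y/L₀ = 1 − e^(−k_d t) = 0.76 ⇒ e^(−k_d t) = 0.240
t = −ln(0.240) / 0.184 = 1.427 / 0.184 = 7.756 d.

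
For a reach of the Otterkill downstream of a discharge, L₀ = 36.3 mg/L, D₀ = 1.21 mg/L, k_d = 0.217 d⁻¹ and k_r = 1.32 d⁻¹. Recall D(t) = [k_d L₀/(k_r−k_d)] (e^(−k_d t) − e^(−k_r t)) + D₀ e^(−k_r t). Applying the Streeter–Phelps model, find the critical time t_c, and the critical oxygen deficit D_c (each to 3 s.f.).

t_c = [1/(k_r−k_d)] ln[(k_r/k_d)(1 − D₀(k_r−k_d)/(k_d L₀))]
= [1/(1.32−0.217)] ln[(1.32/0.217)(1 − 1.21×1.103/(0.217×36.3))]
= (1/1.103) ln[6.083 × 0.8306] = 0.9066 × ln(5.052) = 0.9066 × 1.620 = 1.469 d.
D_c = (k_d/k_r) L₀ e^(−k_d t_c) = (0.217/1.32) × 36.3 × e^(−0.217×1.469) = 0.1644 × 36.3 × 0.7271 = 4.339 mg/L.

t_c ≈ 1.47 d; D_c ≈ 4.34 mg/L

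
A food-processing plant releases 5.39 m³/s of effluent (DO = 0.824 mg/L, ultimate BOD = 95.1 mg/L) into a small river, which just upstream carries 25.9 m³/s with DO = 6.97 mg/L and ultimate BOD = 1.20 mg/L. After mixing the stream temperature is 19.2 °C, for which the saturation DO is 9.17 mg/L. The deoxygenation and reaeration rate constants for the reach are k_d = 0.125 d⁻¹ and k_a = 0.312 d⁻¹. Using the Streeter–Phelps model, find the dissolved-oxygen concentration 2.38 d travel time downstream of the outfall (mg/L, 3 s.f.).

DO ≈ 4.52 mg/L

Mixed DO = (25.9×6.97 + 5.39×0.824)/(25.9+5.39) = 185.0/31.29 = 5.911 mg/L.
Mixed L₀ = (25.9×1.20 + 5.39×95.1)/(31.29) = 543.7/31.29 = 17.38 mg/L.
Initial deficit D₀ = C_s − DO₀ = 9.17 − 5.911 = 3.259 mg/L.
D(2.38) = [0.125×17.38/(0.312−0.125)](e^(−0.125×2.38) − e^(−0.312×2.38)) + 3.259 e^(−0.312×2.38)
= 11.61 × (0.7427 − 0.4759) + 3.259 × 0.4759 = 4.649 mg/L.
DO = 9.17 − 4.649 = 4.521 mg/L.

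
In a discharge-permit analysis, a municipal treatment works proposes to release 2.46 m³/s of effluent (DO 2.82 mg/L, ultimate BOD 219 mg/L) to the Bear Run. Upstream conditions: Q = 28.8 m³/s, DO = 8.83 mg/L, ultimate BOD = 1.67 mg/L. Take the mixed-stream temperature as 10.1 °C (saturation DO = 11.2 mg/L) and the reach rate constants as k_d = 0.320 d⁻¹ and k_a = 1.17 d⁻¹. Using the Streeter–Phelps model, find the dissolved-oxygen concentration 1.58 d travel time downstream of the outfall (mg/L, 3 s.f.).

DO ≈ 7.60 mg/L

Mixed DO = (28.8×8.83 + 2.46×2.82)/(28.8+2.46) = 261.2/31.26 = 8.357 mg/L.
Mixed L₀ = (28.8×1.67 + 2.46×219)/(31.26) = 586.8/31.26 = 18.77 mg/L.
Initial deficit D₀ = C_s − DO₀ = 11.2 − 8.357 = 2.843 mg/L.
D(1.58) = [0.320×18.77/(1.17−0.320)](e^(−0.320×1.58) − e^(−1.17×1.58)) + 2.843 e^(−1.17×1.58)
= 7.067 × (0.6031 − 0.1575) + 2.843 × 0.1575 = 3.597 mg/L.
DO = 11.2 − 3.597 = 7.603 mg/L.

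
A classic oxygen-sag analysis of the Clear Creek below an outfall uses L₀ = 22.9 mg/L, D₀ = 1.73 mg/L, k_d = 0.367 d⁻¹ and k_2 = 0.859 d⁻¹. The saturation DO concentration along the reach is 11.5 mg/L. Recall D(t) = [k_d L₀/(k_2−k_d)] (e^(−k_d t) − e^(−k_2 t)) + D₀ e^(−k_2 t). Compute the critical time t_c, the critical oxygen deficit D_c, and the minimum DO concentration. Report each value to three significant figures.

With k_2/k_d = 2.341 and 1 − D₀(k_2−k_d)/(k_d L₀) = 0.8987,
t_c = ln(2.341 × 0.8987) / (0.859 − 0.367) = ln(2.104) / 0.4920 = 0.7436/0.4920 = 1.511 d.
L(t_c) = L₀ e^(−k_d t_c) = 22.9 × 0.5742 = 13.15 mg/L, and at the critical point k_2 D_c = k_d L, so D_c = (0.367/0.859) × 13.15 = 5.618 mg/L.
Minimum DO = C_s − D_c = 11.5 − 5.618 = 5.882 mg/L.

t_c ≈ 1.51 d; D_c ≈ 5.62 mg/L; min DO ≈ 5.88 mg/L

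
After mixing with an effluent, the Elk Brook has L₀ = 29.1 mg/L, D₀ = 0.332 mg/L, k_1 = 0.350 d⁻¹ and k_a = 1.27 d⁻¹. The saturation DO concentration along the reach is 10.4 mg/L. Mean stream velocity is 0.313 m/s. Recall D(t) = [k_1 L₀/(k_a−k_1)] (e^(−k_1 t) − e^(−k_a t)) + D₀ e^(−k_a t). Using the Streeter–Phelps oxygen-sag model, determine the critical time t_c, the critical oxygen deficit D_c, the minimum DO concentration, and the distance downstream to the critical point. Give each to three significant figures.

t_c ≈ 1.37 d; D_c ≈ 4.97 mg/L; min DO ≈ 5.43 mg/L; x_c ≈ 37.0 km

At the critical point dD/dt = 0, so k_1 L₀ e^(−k_1 t) = k_a D. Substituting D(t) from the Streeter–Phelps equation and solving for t gives
t_c = ln[(k_a/k_1)(1 − D₀(k_a−k_1)/(k_1 L₀))] / (k_a−k_1).
Here k_a−k_1 = 0.9200 d⁻¹ and 1 − D₀(k_a−k_1)/(k_1 L₀) = 1 − 0.332×0.9200/(0.350×29.1) = 0.9700, so
t_c = ln(3.629 × 0.9700) / 0.9200 = 1.258 / 0.9200 = 1.368 d.
D_c = (k_1/k_a) L₀ e^(−k_1 t_c) = (0.350/1.27) × 29.1 × e^(−0.350×1.368) = 0.2756 × 29.1 × 0.6196 = 4.969 mg/L.
Minimum DO = C_s − D_c = 10.4 − 4.969 = 5.431 mg/L.
x_c = v t_c = 0.313 m/s × 1.368 d × 86400 s/d = 36990 m ≈ 37.0 km.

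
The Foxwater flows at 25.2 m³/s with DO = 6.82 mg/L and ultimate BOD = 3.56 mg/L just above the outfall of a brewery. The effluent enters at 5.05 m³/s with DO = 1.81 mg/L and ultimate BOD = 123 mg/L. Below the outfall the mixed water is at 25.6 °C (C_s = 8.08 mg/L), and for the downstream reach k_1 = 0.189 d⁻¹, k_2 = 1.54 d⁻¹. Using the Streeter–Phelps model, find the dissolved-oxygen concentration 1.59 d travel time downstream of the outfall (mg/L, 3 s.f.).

DO ≈ 5.75 mg/L

Mixed DO = (25.2×6.82 + 5.05×1.81)/(25.2+5.05) = 181.0/30.25 = 5.984 mg/L.
Mixed L₀ = (25.2×3.56 + 5.05×123)/(30.25) = 710.9/30.25 = 23.50 mg/L.
Initial deficit D₀ = C_s − DO₀ = 8.08 − 5.984 = 2.096 mg/L.
D(1.59) = [0.189×23.50/(1.54−0.189)](e^(−0.189×1.59) − e^(−1.54×1.59)) + 2.096 e^(−1.54×1.59)
= 3.288 × (0.7404 − 0.08641) + 2.096 × 0.08641 = 2.331 mg/L.
DO = 8.08 − 2.331 = 5.749 mg/L.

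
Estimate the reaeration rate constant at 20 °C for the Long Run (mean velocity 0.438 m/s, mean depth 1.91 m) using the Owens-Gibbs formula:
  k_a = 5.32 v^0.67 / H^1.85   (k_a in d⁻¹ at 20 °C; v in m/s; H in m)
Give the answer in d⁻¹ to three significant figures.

k_a ≈ 0.924 d⁻¹

k_a = 5.32 × 0.438^0.67 / 1.91^1.85 = 5.32 × 0.5752 / 3.311 = 0.9242 d⁻¹.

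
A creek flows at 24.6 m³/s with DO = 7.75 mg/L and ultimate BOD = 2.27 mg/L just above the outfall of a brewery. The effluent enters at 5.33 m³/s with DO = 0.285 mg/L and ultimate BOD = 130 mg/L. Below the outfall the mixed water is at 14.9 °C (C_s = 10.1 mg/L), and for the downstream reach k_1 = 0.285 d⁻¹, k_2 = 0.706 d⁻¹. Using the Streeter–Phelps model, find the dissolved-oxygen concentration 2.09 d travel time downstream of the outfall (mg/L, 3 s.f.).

DO ≈ 3.80 mg/L

Mixed DO = (24.6×7.75 + 5.33×0.285)/(24.6+5.33) = 192.2/29.93 = 6.421 mg/L.
Mixed L₀ = (24.6×2.27 + 5.33×130)/(29.93) = 748.7/29.93 = 25.02 mg/L.
Initial deficit D₀ = C_s − DO₀ = 10.1 − 6.421 = 3.679 mg/L.
D(2.09) = [0.285×25.02/(0.706−0.285)](e^(−0.285×2.09) − e^(−0.706×2.09)) + 3.679 e^(−0.706×2.09)
= 16.94 × (0.5512 − 0.2287) + 3.679 × 0.2287 = 6.304 mg/L.
DO = 10.1 − 6.304 = 3.796 mg/L.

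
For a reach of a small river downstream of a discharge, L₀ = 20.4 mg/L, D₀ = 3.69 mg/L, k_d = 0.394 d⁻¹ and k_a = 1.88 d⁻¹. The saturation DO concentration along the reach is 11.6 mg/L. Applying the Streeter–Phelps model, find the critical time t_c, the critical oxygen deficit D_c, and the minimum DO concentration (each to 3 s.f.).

t_c = [1/(k_a−k_d)] ln[(k_a/k_d)(1 − D₀(k_a−k_d)/(k_d L₀))]
= [1/(1.88−0.394)] ln[(1.88/0.394)(1 − 3.69×1.486/(0.394×20.4))]
= (1/1.486) ln[4.772 × 0.3178] = 0.6729 × ln(1.516) = 0.6729 × 0.4163 = 0.2802 d.
L(t_c) = L₀ e^(−k_d t_c) = 20.4 × 0.8955 = 18.27 mg/L, and at the critical point k_a D_c = k_d L, so D_c = (0.394/1.88) × 18.27 = 3.829 mg/L.
Minimum DO = C_s − D_c = 11.6 − 3.829 = 7.771 mg/L.

t_c ≈ 0.280 d; D_c ≈ 3.83 mg/L; min DO ≈ 7.77 mg/L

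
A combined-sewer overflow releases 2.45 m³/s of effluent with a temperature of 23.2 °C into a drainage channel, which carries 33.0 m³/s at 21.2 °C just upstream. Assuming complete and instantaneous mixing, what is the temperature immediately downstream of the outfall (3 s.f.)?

21.3 °C

Flow-weighted mixing: C = (Q_r C_r + Q_w C_w)/(Q_r + Q_w)
= (33.0×21.2 + 2.45×23.2)/(33.0 + 2.45) = 756.4/35.45 = 21.34 °C.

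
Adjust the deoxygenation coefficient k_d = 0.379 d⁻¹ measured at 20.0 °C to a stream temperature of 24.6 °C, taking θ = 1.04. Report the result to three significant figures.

k_d(T₂) = k_d(T₁) · θ^(T₂−T₁) = 0.379 × 1.04^(24.6−20.0)
= 0.379 × 1.04^4.60 = 0.379 × 1.198 = 0.4539 d⁻¹.

k_d ≈ 0.454 d⁻¹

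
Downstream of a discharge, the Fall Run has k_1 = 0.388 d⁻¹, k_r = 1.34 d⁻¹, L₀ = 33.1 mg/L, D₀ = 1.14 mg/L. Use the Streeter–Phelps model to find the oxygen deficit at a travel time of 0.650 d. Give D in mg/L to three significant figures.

k_1 L₀/(k_r−k_1) = 0.388×33.1/(1.34−0.388) = 12.84/0.9520 = 13.49 mg/L.
e^(−k_1 t) = e^(−0.388×0.6500) = 0.7771; e^(−k_r t) = e^(−1.34×0.6500) = 0.4185.
D = 13.49 × (0.7771 − 0.4185) + 1.14 × 0.4185 = 4.837 + 0.4771 = 5.314 mg/L.

D ≈ 5.31 mg/L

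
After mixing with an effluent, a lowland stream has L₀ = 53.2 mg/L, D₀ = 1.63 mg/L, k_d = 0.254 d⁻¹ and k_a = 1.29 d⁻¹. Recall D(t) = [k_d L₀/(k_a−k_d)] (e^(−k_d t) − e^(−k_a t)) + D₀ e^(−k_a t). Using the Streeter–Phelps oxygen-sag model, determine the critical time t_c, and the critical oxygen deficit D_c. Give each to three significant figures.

With k_a/k_d = 5.079 and 1 − D₀(k_a−k_d)/(k_d L₀) = 0.8750,
t_c = ln(5.079 × 0.8750) / (1.29 − 0.254) = ln(4.444) / 1.036 = 1.492/1.036 = 1.440 d.
D_c = (k_d/k_a) L₀ e^(−k_d t_c) = (0.254/1.29) × 53.2 × e^(−0.254×1.440) = 0.1969 × 53.2 × 0.6937 = 7.267 mg/L.

t_c ≈ 1.44 d; D_c ≈ 7.27 mg/L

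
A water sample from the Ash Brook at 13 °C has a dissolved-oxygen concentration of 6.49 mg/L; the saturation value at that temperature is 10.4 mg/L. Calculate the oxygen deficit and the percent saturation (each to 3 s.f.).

D ≈ 3.91 mg/L; 62.4 % saturation

D = C_s − C = 10.4 − 6.49 = 3.91 mg/L.
% saturation = 6.49/10.4 × 100 = 62.4 %.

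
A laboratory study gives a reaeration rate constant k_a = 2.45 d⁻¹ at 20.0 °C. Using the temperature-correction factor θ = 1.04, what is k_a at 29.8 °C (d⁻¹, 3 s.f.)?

k_a(T₂) = k_a(T₁) · θ^(T₂−T₁) = 2.45 × 1.04^(29.8−20.0)
= 2.45 × 1.04^9.80 = 2.45 × 1.469 = 3.598 d⁻¹.

k_a ≈ 3.60 d⁻¹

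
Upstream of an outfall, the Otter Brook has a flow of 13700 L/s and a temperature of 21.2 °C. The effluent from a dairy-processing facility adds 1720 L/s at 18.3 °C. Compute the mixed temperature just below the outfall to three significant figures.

20.9 °C

Flow-weighted mixing: C = (Q_r C_r + Q_w C_w)/(Q_r + Q_w)
= (13700×21.2 + 1720×18.3)/(13700 + 1720) = 321900/15420 = 20.88 °C.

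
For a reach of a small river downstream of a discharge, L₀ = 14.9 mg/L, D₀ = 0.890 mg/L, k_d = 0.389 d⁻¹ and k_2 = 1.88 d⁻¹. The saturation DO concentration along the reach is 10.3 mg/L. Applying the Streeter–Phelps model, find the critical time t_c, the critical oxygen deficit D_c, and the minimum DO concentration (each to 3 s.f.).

t_c ≈ 0.882 d; D_c ≈ 2.19 mg/L; min DO ≈ 8.11 mg/L

At the critical point dD/dt = 0, so k_d L₀ e^(−k_d t) = k_2 D. Substituting D(t) from the Streeter–Phelps equation and solving for t gives
t_c = ln[(k_2/k_d)(1 − D₀(k_2−k_d)/(k_d L₀))] / (k_2−k_d).
Here k_2−k_d = 1.491 d⁻¹ and 1 − D₀(k_2−k_d)/(k_d L₀) = 1 − 0.890×1.491/(0.389×14.9) = 0.7711, so
t_c = ln(4.833 × 0.7711) / 1.491 = 1.315 / 1.491 = 0.8823 d.
D_c = (k_d/k_2) L₀ e^(−k_d t_c) = (0.389/1.88) × 14.9 × e^(−0.389×0.8823) = 0.2069 × 14.9 × 0.7095 = 2.187 mg/L.
Minimum DO = C_s − D_c = 10.3 − 2.187 = 8.113 mg/L.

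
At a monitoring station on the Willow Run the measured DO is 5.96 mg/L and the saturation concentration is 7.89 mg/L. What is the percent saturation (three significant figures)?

75.5 % saturation

% saturation = C/C_s × 100 = 5.96/7.89 × 100 = 75.5 %.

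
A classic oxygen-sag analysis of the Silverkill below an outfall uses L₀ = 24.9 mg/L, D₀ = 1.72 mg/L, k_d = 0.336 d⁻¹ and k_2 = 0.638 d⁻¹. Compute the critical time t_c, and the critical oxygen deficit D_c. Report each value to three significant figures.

t_c ≈ 1.91 d; D_c ≈ 6.90 mg/L

With k_2/k_d = 1.899 and 1 − D₀(k_2−k_d)/(k_d L₀) = 0.9379,
t_c = ln(1.899 × 0.9379) / (0.638 − 0.336) = ln(1.781) / 0.3020 = 0.5771/0.3020 = 1.911 d.
L(t_c) = L₀ e^(−k_d t_c) = 24.9 × 0.5262 = 13.10 mg/L, and at the critical point k_2 D_c = k_d L, so D_c = (0.336/0.638) × 13.10 = 6.900 mg/L.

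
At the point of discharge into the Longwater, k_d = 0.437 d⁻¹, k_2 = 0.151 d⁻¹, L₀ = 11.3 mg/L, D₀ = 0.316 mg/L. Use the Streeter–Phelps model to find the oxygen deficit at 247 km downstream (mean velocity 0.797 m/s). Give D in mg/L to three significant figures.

D ≈ 6.63 mg/L

Travel time t = x/v = 247 km / (0.797 m/s) = 247000 m / 0.797 m/s = 309900 s = 3.587 d.
k_d L₀/(k_2−k_d) = 0.437×11.3/(0.151−0.437) = 4.938/-0.2860 = -17.27 mg/L.
e^(−k_d t) = e^(−0.437×3.587) = 0.2086; e^(−k_2 t) = e^(−0.151×3.587) = 0.5818.
D = -17.27 × (0.2086 − 0.5818) + 0.316 × 0.5818 = 6.444 + 0.1838 = 6.628 mg/L.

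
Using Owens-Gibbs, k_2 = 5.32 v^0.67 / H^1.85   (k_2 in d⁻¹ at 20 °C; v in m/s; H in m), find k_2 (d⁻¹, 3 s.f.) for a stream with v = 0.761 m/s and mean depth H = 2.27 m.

k_2 = 5.32 × 0.761^0.67 / 2.27^1.85 = 5.32 × 0.8328 / 4.557 = 0.9723 d⁻¹.

k_2 ≈ 0.972 d⁻¹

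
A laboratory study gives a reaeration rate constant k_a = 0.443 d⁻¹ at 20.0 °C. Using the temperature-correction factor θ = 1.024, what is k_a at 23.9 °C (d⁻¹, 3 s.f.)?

k_a(T₂) = k_a(T₁) · θ^(T₂−T₁) = 0.443 × 1.024^(23.9−20.0)
= 0.443 × 1.024^3.90 = 0.443 × 1.097 = 0.4859 d⁻¹.

k_a ≈ 0.486 d⁻¹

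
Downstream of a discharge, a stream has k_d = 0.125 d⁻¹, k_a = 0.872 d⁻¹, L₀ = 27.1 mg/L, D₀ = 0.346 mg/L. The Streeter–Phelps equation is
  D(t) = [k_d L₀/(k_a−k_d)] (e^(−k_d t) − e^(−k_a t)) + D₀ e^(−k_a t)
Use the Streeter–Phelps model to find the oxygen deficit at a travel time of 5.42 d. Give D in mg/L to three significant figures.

k_d L₀/(k_a−k_d) = 0.125×27.1/(0.872−0.125) = 3.388/0.7470 = 4.535 mg/L.
e^(−k_d t) = e^(−0.125×5.420) = 0.5079; e^(−k_a t) = e^(−0.872×5.420) = 0.008860.
D = 4.535 × (0.5079 − 0.008860) + 0.346 × 0.008860 = 2.263 + 0.003065 = 2.266 mg/L.

D ≈ 2.27 mg/L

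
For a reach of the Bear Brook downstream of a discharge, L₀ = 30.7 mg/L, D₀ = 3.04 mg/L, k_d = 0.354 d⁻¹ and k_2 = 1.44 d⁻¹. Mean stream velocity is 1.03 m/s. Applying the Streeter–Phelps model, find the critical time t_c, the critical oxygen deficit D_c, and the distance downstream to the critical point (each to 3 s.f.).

t_c ≈ 0.959 d; D_c ≈ 5.38 mg/L; x_c ≈ 85.3 km

With k_2/k_d = 4.068 and 1 − D₀(k_2−k_d)/(k_d L₀) = 0.6962,
t_c = ln(4.068 × 0.6962) / (1.44 − 0.354) = ln(2.832) / 1.086 = 1.041/1.086 = 0.9586 d.
D_c = (k_d/k_2) L₀ e^(−k_d t_c) = (0.354/1.44) × 30.7 × e^(−0.354×0.9586) = 0.2458 × 30.7 × 0.7122 = 5.375 mg/L.
x_c = v t_c = 1.03 m/s × 0.9586 d × 86400 s/d = 85310 m ≈ 85.3 km.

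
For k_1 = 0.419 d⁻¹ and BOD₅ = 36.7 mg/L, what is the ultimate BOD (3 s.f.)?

BOD₅ = L₀(1 − e^(−5k_1)) ⇒ L₀ = BOD₅ / (1 − e^(−5×0.419))
= 36.7 / (1 − 0.1231) = 36.7 / 0.8769 = 41.85 mg/L.

L₀ ≈ 41.9 mg/L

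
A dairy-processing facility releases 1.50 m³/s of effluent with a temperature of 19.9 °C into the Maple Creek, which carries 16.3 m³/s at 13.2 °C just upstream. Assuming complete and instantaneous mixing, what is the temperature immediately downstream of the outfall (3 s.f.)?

13.8 °C

Flow-weighted mixing: C = (Q_r C_r + Q_w C_w)/(Q_r + Q_w)
= (16.3×13.2 + 1.50×19.9)/(16.3 + 1.50) = 245.0/17.80 = 13.76 °C.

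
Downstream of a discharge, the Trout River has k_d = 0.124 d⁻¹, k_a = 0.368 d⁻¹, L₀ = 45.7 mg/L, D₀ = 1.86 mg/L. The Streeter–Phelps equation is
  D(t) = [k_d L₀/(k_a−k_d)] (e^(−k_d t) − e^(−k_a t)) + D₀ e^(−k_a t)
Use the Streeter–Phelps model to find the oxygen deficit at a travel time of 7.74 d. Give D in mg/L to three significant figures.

D ≈ 7.66 mg/L

k_d L₀/(k_a−k_d) = 0.124×45.7/(0.368−0.124) = 5.667/0.2440 = 23.22 mg/L.
e^(−k_d t) = e^(−0.124×7.740) = 0.3830; e^(−k_a t) = e^(−0.368×7.740) = 0.05794.
D = 23.22 × (0.3830 − 0.05794) + 1.86 × 0.05794 = 7.549 + 0.1078 = 7.657 mg/L.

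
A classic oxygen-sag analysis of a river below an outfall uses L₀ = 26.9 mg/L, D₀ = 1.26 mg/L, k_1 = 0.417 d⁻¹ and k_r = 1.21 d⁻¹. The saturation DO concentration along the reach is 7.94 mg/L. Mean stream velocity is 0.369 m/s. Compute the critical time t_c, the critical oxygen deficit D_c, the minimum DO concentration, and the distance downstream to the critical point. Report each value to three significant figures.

t_c ≈ 1.23 d; D_c ≈ 5.56 mg/L; min DO ≈ 2.38 mg/L; x_c ≈ 39.1 km

At the critical point dD/dt = 0, so k_1 L₀ e^(−k_1 t) = k_r D. Substituting D(t) from the Streeter–Phelps equation and solving for t gives
t_c = ln[(k_r/k_1)(1 − D₀(k_r−k_1)/(k_1 L₀))] / (k_r−k_1).
Here k_r−k_1 = 0.7930 d⁻¹ and 1 − D₀(k_r−k_1)/(k_1 L₀) = 1 − 1.26×0.7930/(0.417×26.9) = 0.9109, so
t_c = ln(2.902 × 0.9109) / 0.7930 = 0.9720 / 0.7930 = 1.226 d.
D_c = (k_1/k_r) L₀ e^(−k_1 t_c) = (0.417/1.21) × 26.9 × e^(−0.417×1.226) = 0.3446 × 26.9 × 0.5998 = 5.561 mg/L.
Minimum DO = C_s − D_c = 7.94 − 5.561 = 2.379 mg/L.
x_c = v t_c = 0.369 m/s × 1.226 d × 86400 s/d = 39080 m ≈ 39.1 km.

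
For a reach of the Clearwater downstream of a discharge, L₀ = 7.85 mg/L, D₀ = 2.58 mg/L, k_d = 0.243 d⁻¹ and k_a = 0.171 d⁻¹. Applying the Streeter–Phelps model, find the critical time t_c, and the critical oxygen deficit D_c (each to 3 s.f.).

t_c = [1/(k_a−k_d)] ln[(k_a/k_d)(1 − D₀(k_a−k_d)/(k_d L₀))]
= [1/(0.171−0.243)] ln[(0.171/0.243)(1 − 2.58×-0.07200/(0.243×7.85))]
= (1/-0.07200) ln[0.7037 × 1.097] = -13.89 × ln(0.7722) = -13.89 × -0.2585 = 3.590 d.
L(t_c) = L₀ e^(−k_d t_c) = 7.85 × 0.4180 = 3.281 mg/L, and at the critical point k_a D_c = k_d L, so D_c = (0.243/0.171) × 3.281 = 4.663 mg/L.

t_c ≈ 3.59 d; D_c ≈ 4.66 mg/L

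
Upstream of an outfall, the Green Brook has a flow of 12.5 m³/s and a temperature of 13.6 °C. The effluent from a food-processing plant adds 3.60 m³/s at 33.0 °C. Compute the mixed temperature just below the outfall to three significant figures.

17.9 °C

Flow-weighted mixing: C = (Q_r C_r + Q_w C_w)/(Q_r + Q_w)
= (12.5×13.6 + 3.60×33.0)/(12.5 + 3.60) = 288.8/16.10 = 17.94 °C.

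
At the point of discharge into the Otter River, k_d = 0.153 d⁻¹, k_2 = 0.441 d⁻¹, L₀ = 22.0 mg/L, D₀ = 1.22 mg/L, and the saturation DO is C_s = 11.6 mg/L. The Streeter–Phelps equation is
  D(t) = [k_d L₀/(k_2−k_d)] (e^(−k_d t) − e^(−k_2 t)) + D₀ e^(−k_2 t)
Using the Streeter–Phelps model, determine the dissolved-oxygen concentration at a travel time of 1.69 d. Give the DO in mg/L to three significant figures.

k_d L₀/(k_2−k_d) = 0.153×22.0/(0.441−0.153) = 3.366/0.2880 = 11.69 mg/L.
e^(−k_d t) = e^(−0.153×1.690) = 0.7722; e^(−k_2 t) = e^(−0.441×1.690) = 0.4746.
D = 11.69 × (0.7722 − 0.4746) + 1.22 × 0.4746 = 3.478 + 0.5790 = 4.057 mg/L.
DO = C_s − D = 11.6 − 4.057 = 7.543 mg/L.

DO ≈ 7.54 mg/L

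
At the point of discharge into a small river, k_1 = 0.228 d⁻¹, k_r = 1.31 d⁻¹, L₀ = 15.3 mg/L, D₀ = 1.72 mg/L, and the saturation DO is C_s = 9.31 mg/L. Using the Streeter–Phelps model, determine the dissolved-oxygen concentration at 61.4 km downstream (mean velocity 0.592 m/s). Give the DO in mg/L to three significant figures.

Travel time t = x/v = 61.4 km / (0.592 m/s) = 61400 m / 0.592 m/s = 103700 s = 1.200 d.
k_1 L₀/(k_r−k_1) = 0.228×15.3/(1.31−0.228) = 3.488/1.082 = 3.224 mg/L.
e^(−k_1 t) = e^(−0.228×1.200) = 0.7606; e^(−k_r t) = e^(−1.31×1.200) = 0.2075.
D = 3.224 × (0.7606 − 0.2075) + 1.72 × 0.2075 = 1.783 + 0.3569 = 2.140 mg/L.
DO = C_s − D = 9.31 − 2.140 = 7.170 mg/L.

DO ≈ 7.17 mg/L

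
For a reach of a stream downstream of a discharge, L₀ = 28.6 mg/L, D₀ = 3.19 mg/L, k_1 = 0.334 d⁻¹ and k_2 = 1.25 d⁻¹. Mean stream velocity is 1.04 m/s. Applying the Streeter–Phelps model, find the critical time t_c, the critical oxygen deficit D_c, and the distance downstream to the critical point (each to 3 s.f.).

t_c ≈ 1.04 d; D_c ≈ 5.40 mg/L; x_c ≈ 93.6 km

At the critical point dD/dt = 0, so k_1 L₀ e^(−k_1 t) = k_2 D. Substituting D(t) from the Streeter–Phelps equation and solving for t gives
t_c = ln[(k_2/k_1)(1 − D₀(k_2−k_1)/(k_1 L₀))] / (k_2−k_1).
Here k_2−k_1 = 0.9160 d⁻¹ and 1 − D₀(k_2−k_1)/(k_1 L₀) = 1 − 3.19×0.9160/(0.334×28.6) = 0.6941, so
t_c = ln(3.743 × 0.6941) / 0.9160 = 0.9546 / 0.9160 = 1.042 d.
D_c = (k_1/k_2) L₀ e^(−k_1 t_c) = (0.334/1.25) × 28.6 × e^(−0.334×1.042) = 0.2672 × 28.6 × 0.7060 = 5.395 mg/L.
x_c = v t_c = 1.04 m/s × 1.042 d × 86400 s/d = 93640 m ≈ 93.6 km.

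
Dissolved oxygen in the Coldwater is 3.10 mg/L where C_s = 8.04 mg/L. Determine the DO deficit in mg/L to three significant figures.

D = C_s − C = 8.04 − 3.10 = 4.94 mg/L.

D ≈ 4.94 mg/L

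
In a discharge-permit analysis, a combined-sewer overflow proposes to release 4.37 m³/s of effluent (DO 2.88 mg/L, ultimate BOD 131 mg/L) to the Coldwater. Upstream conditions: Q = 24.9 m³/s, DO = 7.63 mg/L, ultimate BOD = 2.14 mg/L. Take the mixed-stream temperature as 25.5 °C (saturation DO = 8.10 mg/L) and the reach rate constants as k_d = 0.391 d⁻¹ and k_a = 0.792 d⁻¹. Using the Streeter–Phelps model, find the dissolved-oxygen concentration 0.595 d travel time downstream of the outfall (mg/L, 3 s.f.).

Mixed DO = (24.9×7.63 + 4.37×2.88)/(24.9+4.37) = 202.6/29.27 = 6.921 mg/L.
Mixed L₀ = (24.9×2.14 + 4.37×131)/(29.27) = 625.8/29.27 = 21.38 mg/L.
Initial deficit D₀ = C_s − DO₀ = 8.10 − 6.921 = 1.179 mg/L.
D(0.595) = [0.391×21.38/(0.792−0.391)](e^(−0.391×0.595) − e^(−0.792×0.595)) + 1.179 e^(−0.792×0.595)
= 20.85 × (0.7924 − 0.6242) + 1.179 × 0.6242 = 4.242 mg/L.
DO = 8.10 − 4.242 = 3.858 mg/L.

DO ≈ 3.86 mg/L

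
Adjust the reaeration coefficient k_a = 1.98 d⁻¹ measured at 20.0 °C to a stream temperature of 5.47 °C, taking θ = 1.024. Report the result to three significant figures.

k_a ≈ 1.40 d⁻¹

k_a(T₂) = k_a(T₁) · θ^(T₂−T₁) = 1.98 × 1.024^(5.47−20.0)
= 1.98 × 1.024^-14.5 = 1.98 × 0.7085 = 1.403 d⁻¹.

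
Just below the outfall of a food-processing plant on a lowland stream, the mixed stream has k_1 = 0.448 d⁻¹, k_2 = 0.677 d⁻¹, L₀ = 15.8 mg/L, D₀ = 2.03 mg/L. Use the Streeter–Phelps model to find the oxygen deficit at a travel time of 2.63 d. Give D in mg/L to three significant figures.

D ≈ 4.65 mg/L

k_1 L₀/(k_2−k_1) = 0.448×15.8/(0.677−0.448) = 7.078/0.2290 = 30.91 mg/L.
e^(−k_1 t) = e^(−0.448×2.630) = 0.3078; e^(−k_2 t) = e^(−0.677×2.630) = 0.1686.
D = 30.91 × (0.3078 − 0.1686) + 2.03 × 0.1686 = 4.305 + 0.3422 = 4.647 mg/L.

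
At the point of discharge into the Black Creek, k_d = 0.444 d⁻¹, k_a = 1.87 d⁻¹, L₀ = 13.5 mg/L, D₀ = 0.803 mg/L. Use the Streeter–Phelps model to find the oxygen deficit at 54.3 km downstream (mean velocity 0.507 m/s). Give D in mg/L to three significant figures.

Travel time t = x/v = 54.3 km / (0.507 m/s) = 54300 m / 0.507 m/s = 107100 s = 1.240 d.
k_d L₀/(k_a−k_d) = 0.444×13.5/(1.87−0.444) = 5.994/1.426 = 4.203 mg/L.
e^(−k_d t) = e^(−0.444×1.240) = 0.5767; e^(−k_a t) = e^(−1.87×1.240) = 0.09847.
D = 4.203 × (0.5767 − 0.09847) + 0.803 × 0.09847 = 2.010 + 0.07907 = 2.089 mg/L.

D ≈ 2.09 mg/L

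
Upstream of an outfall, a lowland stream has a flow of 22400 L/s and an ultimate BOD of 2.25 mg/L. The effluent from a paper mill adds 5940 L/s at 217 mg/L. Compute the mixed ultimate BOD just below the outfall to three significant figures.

Flow-weighted mixing: C = (Q_r C_r + Q_w C_w)/(Q_r + Q_w)
= (22400×2.25 + 5940×217)/(22400 + 5940) = 1.339×10^6/28340 = 47.26 mg/L.

47.3 mg/L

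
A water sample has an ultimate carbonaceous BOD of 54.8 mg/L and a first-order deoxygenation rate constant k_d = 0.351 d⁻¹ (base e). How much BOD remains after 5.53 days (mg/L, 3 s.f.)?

L_t = L₀ e^(−k_d t) = 54.8 × e^(−0.351×5.53) = 54.8 × 0.1436 = 7.867 mg/L.

L ≈ 7.87 mg/L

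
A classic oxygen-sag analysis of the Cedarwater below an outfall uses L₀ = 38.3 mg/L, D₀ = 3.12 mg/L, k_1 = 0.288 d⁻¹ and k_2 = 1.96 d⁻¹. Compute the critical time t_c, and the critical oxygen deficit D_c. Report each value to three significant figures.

At the critical point dD/dt = 0, so k_1 L₀ e^(−k_1 t) = k_2 D. Substituting D(t) from the Streeter–Phelps equation and solving for t gives
t_c = ln[(k_2/k_1)(1 − D₀(k_2−k_1)/(k_1 L₀))] / (k_2−k_1).
Here k_2−k_1 = 1.672 d⁻¹ and 1 − D₀(k_2−k_1)/(k_1 L₀) = 1 − 3.12×1.672/(0.288×38.3) = 0.5271, so
t_c = ln(6.806 × 0.5271) / 1.672 = 1.277 / 1.672 = 0.7639 d.
L(t_c) = L₀ e^(−k_1 t_c) = 38.3 × 0.8025 = 30.74 mg/L, and at the critical point k_2 D_c = k_1 L, so D_c = (0.288/1.96) × 30.74 = 4.516 mg/L.

t_c ≈ 0.764 d; D_c ≈ 4.52 mg/L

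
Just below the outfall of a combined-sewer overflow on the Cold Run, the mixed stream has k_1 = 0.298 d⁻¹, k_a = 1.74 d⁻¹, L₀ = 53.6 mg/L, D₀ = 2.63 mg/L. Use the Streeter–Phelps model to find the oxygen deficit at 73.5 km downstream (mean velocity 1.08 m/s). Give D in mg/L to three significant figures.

D ≈ 6.61 mg/L

Travel time t = x/v = 73.5 km / (1.08 m/s) = 73500 m / 1.08 m/s = 68060 s = 0.7877 d.
k_1 L₀/(k_a−k_1) = 0.298×53.6/(1.74−0.298) = 15.97/1.442 = 11.08 mg/L.
e^(−k_1 t) = e^(−0.298×0.7877) = 0.7908; e^(−k_a t) = e^(−1.74×0.7877) = 0.2540.
D = 11.08 × (0.7908 − 0.2540) + 2.63 × 0.2540 = 5.946 + 0.6679 = 6.614 mg/L.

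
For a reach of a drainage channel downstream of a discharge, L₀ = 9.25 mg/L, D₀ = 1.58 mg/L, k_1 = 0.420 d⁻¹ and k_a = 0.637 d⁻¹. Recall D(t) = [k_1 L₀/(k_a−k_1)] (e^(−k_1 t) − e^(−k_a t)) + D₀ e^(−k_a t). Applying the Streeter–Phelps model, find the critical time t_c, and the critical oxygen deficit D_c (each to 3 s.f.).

t_c ≈ 1.49 d; D_c ≈ 3.26 mg/L

With k_a/k_1 = 1.517 and 1 − D₀(k_a−k_1)/(k_1 L₀) = 0.9117,
t_c = ln(1.517 × 0.9117) / (0.637 − 0.420) = ln(1.383) / 0.2170 = 0.3241/0.2170 = 1.494 d.
L(t_c) = L₀ e^(−k_1 t_c) = 9.25 × 0.5340 = 4.940 mg/L, and at the critical point k_a D_c = k_1 L, so D_c = (0.420/0.637) × 4.940 = 3.257 mg/L.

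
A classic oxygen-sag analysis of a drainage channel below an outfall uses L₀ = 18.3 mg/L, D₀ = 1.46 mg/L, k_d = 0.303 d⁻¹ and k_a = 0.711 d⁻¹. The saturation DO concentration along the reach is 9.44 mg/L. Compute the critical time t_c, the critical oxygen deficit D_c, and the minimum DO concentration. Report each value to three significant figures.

t_c ≈ 1.81 d; D_c ≈ 4.50 mg/L; min DO ≈ 4.94 mg/L

t_c = [1/(k_a−k_d)] ln[(k_a/k_d)(1 − D₀(k_a−k_d)/(k_d L₀))]
= [1/(0.711−0.303)] ln[(0.711/0.303)(1 − 1.46×0.4080/(0.303×18.3))]
= (1/0.4080) ln[2.347 × 0.8926] = 2.451 × ln(2.094) = 2.451 × 0.7393 = 1.812 d.
L(t_c) = L₀ e^(−k_d t_c) = 18.3 × 0.5775 = 10.57 mg/L, and at the critical point k_a D_c = k_d L, so D_c = (0.303/0.711) × 10.57 = 4.504 mg/L.
Minimum DO = C_s − D_c = 9.44 − 4.504 = 4.936 mg/L.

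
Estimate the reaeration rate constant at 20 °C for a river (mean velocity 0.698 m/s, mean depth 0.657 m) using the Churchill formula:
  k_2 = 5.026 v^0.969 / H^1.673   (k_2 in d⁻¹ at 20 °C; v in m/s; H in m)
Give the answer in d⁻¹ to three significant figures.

k_2 = 5.026 × 0.698^0.969 / 0.657^1.673 = 5.026 × 0.7058 / 0.4952 = 7.164 d⁻¹.

k_2 ≈ 7.16 d⁻¹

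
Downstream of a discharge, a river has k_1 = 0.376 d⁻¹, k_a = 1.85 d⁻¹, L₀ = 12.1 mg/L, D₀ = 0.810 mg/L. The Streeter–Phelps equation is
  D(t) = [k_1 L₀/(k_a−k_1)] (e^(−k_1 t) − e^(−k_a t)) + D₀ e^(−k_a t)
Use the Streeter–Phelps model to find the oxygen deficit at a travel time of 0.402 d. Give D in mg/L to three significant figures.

k_1 L₀/(k_a−k_1) = 0.376×12.1/(1.85−0.376) = 4.550/1.474 = 3.087 mg/L.
e^(−k_1 t) = e^(−0.376×0.4020) = 0.8597; e^(−k_a t) = e^(−1.85×0.4020) = 0.4754.
D = 3.087 × (0.8597 − 0.4754) + 0.810 × 0.4754 = 1.186 + 0.3850 = 1.571 mg/L.

D ≈ 1.57 mg/L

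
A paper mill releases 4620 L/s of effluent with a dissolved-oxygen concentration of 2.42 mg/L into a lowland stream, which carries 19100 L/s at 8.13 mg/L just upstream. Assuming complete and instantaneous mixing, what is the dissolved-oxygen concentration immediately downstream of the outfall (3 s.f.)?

7.02 mg/L

Flow-weighted mixing: C = (Q_r C_r + Q_w C_w)/(Q_r + Q_w)
= (19100×8.13 + 4620×2.42)/(19100 + 4620) = 166500/23720 = 7.018 mg/L.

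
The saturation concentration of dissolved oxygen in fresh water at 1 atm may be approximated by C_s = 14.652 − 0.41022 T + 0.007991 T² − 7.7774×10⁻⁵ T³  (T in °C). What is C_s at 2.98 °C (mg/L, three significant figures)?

C_s ≈ 13.5 mg/L

C_s = 14.652 − 0.41022×2.98 + 0.007991×2.98² − 7.7774×10⁻⁵×2.98³ = 13.50 mg/L.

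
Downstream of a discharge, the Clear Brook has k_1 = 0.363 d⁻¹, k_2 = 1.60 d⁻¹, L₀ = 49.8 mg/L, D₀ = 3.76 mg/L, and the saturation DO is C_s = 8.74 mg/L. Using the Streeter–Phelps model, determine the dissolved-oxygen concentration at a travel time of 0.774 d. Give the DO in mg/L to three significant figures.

k_1 L₀/(k_2−k_1) = 0.363×49.8/(1.60−0.363) = 18.08/1.237 = 14.61 mg/L.
e^(−k_1 t) = e^(−0.363×0.7740) = 0.7551; e^(−k_2 t) = e^(−1.60×0.7740) = 0.2898.
D = 14.61 × (0.7551 − 0.2898) + 3.76 × 0.2898 = 6.799 + 1.090 = 7.888 mg/L.
DO = C_s − D = 8.74 − 7.888 = 0.8516 mg/L.

DO ≈ 0.852 mg/L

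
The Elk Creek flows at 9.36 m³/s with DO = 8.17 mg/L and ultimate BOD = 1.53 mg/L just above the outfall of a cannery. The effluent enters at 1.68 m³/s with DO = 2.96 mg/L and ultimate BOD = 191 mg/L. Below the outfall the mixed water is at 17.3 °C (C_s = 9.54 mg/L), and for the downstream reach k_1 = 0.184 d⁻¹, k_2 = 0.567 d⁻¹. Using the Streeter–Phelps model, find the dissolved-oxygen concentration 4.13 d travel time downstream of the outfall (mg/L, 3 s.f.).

Mixed DO = (9.36×8.17 + 1.68×2.96)/(9.36+1.68) = 81.44/11.04 = 7.377 mg/L.
Mixed L₀ = (9.36×1.53 + 1.68×191)/(11.04) = 335.2/11.04 = 30.36 mg/L.
Initial deficit D₀ = C_s − DO₀ = 9.54 − 7.377 = 2.163 mg/L.
D(4.13) = [0.184×30.36/(0.567−0.184)](e^(−0.184×4.13) − e^(−0.567×4.13)) + 2.163 e^(−0.567×4.13)
= 14.59 × (0.4677 − 0.09616) + 2.163 × 0.09616 = 5.628 mg/L.
DO = 9.54 − 5.628 = 3.912 mg/L.

DO ≈ 3.91 mg/L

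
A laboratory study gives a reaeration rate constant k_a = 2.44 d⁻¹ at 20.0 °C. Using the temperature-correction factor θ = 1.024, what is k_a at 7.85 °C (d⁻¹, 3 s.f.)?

k_a(T₂) = k_a(T₁) · θ^(T₂−T₁) = 2.44 × 1.024^(7.85−20.0)
= 2.44 × 1.024^-12.2 = 2.44 × 0.7496 = 1.829 d⁻¹.

k_a ≈ 1.83 d⁻¹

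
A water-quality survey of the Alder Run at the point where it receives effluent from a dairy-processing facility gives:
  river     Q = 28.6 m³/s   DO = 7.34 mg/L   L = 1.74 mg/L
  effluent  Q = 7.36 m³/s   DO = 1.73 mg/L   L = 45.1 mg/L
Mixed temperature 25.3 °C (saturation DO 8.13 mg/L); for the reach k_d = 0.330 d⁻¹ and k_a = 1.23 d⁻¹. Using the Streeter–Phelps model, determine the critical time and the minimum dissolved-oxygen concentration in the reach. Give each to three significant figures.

t_c ≈ 0.696 d; minimum DO ≈ 5.87 mg/L

Mixed DO = (28.6×7.34 + 7.36×1.73)/(28.6+7.36) = 222.7/35.96 = 6.192 mg/L.
Mixed L₀ = (28.6×1.74 + 7.36×45.1)/(35.96) = 381.7/35.96 = 10.61 mg/L.
Initial deficit D₀ = C_s − DO₀ = 8.13 − 6.192 = 1.938 mg/L.
t_c = (1/0.9000) ln[(1.23/0.330)(1 − 1.938×0.9000/(0.330×10.61))] = 1.111 × ln(1.871) = 0.6961 d.
D_c = (0.330/1.23) × 10.61 × e^(−0.330×0.6961) = 0.2683 × 10.61 × 0.7948 = 2.263 mg/L.
Minimum DO = 8.13 − 2.263 = 5.867 mg/L.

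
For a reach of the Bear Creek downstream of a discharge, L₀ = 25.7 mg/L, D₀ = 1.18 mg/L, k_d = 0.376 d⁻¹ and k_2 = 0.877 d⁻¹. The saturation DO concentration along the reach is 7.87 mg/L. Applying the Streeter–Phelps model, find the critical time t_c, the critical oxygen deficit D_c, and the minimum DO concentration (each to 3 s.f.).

t_c ≈ 1.56 d; D_c ≈ 6.12 mg/L; min DO ≈ 1.75 mg/L

t_c = [1/(k_2−k_d)] ln[(k_2/k_d)(1 − D₀(k_2−k_d)/(k_d L₀))]
= [1/(0.877−0.376)] ln[(0.877/0.376)(1 − 1.18×0.5010/(0.376×25.7))]
= (1/0.5010) ln[2.332 × 0.9388] = 1.996 × ln(2.190) = 1.996 × 0.7838 = 1.564 d.
D_c = (k_d/k_2) L₀ e^(−k_d t_c) = (0.376/0.877) × 25.7 × e^(−0.376×1.564) = 0.4287 × 25.7 × 0.5553 = 6.119 mg/L.
Minimum DO = C_s − D_c = 7.87 − 6.119 = 1.751 mg/L.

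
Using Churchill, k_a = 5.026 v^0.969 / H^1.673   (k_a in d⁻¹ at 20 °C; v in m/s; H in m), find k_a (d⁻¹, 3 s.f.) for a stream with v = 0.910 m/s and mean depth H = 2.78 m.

k_a ≈ 0.829 d⁻¹

k_a = 5.026 × 0.910^0.969 / 2.78^1.673 = 5.026 × 0.9127 / 5.532 = 0.8292 d⁻¹.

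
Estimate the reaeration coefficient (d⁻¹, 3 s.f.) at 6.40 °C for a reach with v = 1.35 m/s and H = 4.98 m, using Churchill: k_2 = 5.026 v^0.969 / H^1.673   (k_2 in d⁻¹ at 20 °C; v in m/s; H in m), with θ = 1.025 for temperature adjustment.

k_2(20) = 5.026 × 1.35^0.969 / 4.98^1.673 = 5.026 × 1.337 / 14.67 = 0.4582 d⁻¹.
k_2(6.40) = 0.4582 × 1.025^(6.40−20) = 0.4582 × 0.7148 = 0.3275 d⁻¹.

k_2 ≈ 0.327 d⁻¹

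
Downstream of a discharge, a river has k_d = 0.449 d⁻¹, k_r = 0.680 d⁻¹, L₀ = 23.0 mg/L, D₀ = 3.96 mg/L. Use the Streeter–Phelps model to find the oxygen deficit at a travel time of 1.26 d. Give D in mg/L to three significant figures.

D ≈ 8.09 mg/L

k_d L₀/(k_r−k_d) = 0.449×23.0/(0.680−0.449) = 10.33/0.2310 = 44.71 mg/L.
e^(−k_d t) = e^(−0.449×1.260) = 0.5679; e^(−k_r t) = e^(−0.680×1.260) = 0.4245.
D = 44.71 × (0.5679 − 0.4245) + 3.96 × 0.4245 = 6.412 + 1.681 = 8.093 mg/L.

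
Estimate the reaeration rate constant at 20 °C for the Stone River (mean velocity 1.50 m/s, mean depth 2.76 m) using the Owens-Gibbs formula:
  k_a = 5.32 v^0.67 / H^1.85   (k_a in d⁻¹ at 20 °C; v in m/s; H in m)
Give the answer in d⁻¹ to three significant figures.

k_a = 5.32 × 1.50^0.67 / 2.76^1.85 = 5.32 × 1.312 / 6.542 = 1.067 d⁻¹.

k_a ≈ 1.07 d⁻¹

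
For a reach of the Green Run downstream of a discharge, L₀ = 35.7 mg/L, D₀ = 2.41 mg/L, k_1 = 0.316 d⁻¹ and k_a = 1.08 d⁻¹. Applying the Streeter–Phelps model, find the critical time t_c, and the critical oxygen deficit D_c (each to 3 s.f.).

With k_a/k_1 = 3.418 and 1 − D₀(k_a−k_1)/(k_1 L₀) = 0.8368,
t_c = ln(3.418 × 0.8368) / (1.08 − 0.316) = ln(2.860) / 0.7640 = 1.051/0.7640 = 1.375 d.
L(t_c) = L₀ e^(−k_1 t_c) = 35.7 × 0.6475 = 23.12 mg/L, and at the critical point k_a D_c = k_1 L, so D_c = (0.316/1.08) × 23.12 = 6.764 mg/L.

t_c ≈ 1.38 d; D_c ≈ 6.76 mg/L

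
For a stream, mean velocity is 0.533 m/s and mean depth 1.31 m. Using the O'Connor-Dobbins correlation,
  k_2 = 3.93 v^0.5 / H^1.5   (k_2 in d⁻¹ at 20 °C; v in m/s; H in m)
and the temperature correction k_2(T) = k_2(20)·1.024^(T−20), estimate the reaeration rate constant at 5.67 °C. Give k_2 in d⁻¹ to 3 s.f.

k_2 ≈ 1.36 d⁻¹

k_2(20) = 3.93 × 0.533^0.5 / 1.31^1.5 = 3.93 × 0.7301 / 1.499 = 1.914 d⁻¹.
k_2(5.67) = 1.914 × 1.024^(5.67−20) = 1.914 × 0.7119 = 1.362 d⁻¹.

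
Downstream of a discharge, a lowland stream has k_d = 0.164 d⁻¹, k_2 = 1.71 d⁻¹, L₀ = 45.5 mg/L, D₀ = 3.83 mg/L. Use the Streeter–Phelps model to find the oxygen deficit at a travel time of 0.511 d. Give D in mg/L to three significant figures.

D ≈ 4.02 mg/L

k_d L₀/(k_2−k_d) = 0.164×45.5/(1.71−0.164) = 7.462/1.546 = 4.827 mg/L.
e^(−k_d t) = e^(−0.164×0.5110) = 0.9196; e^(−k_2 t) = e^(−1.71×0.5110) = 0.4174.
D = 4.827 × (0.9196 − 0.4174) + 3.83 × 0.4174 = 2.424 + 1.598 = 4.023 mg/L.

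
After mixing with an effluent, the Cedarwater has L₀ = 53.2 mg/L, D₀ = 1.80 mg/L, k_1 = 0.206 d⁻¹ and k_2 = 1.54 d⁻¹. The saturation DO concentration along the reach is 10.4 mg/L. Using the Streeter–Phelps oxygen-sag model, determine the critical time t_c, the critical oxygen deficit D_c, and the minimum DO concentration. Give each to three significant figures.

t_c ≈ 1.32 d; D_c ≈ 5.42 mg/L; min DO ≈ 4.98 mg/L

With k_2/k_1 = 7.476 and 1 − D₀(k_2−k_1)/(k_1 L₀) = 0.7809,
t_c = ln(7.476 × 0.7809) / (1.54 − 0.206) = ln(5.838) / 1.334 = 1.764/1.334 = 1.323 d.
D_c = (k_1/k_2) L₀ e^(−k_1 t_c) = (0.206/1.54) × 53.2 × e^(−0.206×1.323) = 0.1338 × 53.2 × 0.7615 = 5.419 mg/L.
Minimum DO = C_s − D_c = 10.4 − 5.419 = 4.981 mg/L.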